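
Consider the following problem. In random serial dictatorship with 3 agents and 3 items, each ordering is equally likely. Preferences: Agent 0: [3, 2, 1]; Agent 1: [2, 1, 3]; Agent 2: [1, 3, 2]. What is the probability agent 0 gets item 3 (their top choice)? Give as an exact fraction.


Step 1: Agent 0 wants item 3
Step 2: There are 6 possible orderings of agents
Step 3: In 6 orderings, agent 0 gets item 3
Step 4: Probability = 6/6 = 1

1


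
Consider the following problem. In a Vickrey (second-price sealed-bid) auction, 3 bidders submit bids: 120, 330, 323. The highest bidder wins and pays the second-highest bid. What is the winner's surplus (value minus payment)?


Step 1: Sort bids in descending order: 330, 323, 120
Step 2: The winning bid is the highest: 330
Step 3: The payment equals the second-highest bid: 323
Step 4: Surplus = winner's bid - payment = 330 - 323 = 7

7


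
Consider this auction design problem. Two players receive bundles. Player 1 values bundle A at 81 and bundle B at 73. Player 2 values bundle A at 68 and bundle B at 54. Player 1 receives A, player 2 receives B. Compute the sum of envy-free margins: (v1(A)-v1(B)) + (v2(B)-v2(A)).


Step 1: Player 1's margin = v1(A) - v1(B) = 81 - 73 = 8
Step 2: Player 2's margin = v2(B) - v2(A) = 54 - 68 = -14
Step 3: Total margin = 8 + -14 = -6

-6


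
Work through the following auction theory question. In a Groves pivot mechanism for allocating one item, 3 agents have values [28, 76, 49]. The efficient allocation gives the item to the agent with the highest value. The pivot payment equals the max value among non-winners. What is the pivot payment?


Step 1: The efficient winner is agent 1 with value 76
Step 2: Other agents' values: [28, 49]
Step 3: Pivot payment = max(others) = 49
Step 4: The winner pays 49

49


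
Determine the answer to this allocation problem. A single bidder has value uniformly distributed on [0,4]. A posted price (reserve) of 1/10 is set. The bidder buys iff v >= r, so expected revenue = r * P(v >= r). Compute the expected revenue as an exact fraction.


Step 1: Posted price r = 1/10, value support [0,4]
Step 2: P(v >= r) = (4 - 1/10)/4 = 39/40
Step 3: Expected revenue = r * P(v >= r) = 1/10 * 39/40
Step 4: Revenue = 39/400

39/400


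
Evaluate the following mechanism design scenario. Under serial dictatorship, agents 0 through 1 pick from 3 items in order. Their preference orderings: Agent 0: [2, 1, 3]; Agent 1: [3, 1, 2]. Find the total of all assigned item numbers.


Step 1: Agent 0 picks item 2
Step 2: Agent 1 picks item 3
Step 3: Sum = 2 + 3 = 5

5


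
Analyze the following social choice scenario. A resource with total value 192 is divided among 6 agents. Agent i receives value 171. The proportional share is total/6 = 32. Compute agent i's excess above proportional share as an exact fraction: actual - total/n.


Step 1: Proportional share = 192/6 = 32
Step 2: Agent's actual allocation = 171
Step 3: Excess = 171 - 32 = 139

139


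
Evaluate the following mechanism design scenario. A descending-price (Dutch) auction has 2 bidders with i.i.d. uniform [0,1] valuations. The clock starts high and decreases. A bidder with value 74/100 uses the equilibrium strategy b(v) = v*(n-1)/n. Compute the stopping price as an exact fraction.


Step 1: Dutch auctions are strategically equivalent to first-price auctions
Step 2: The equilibrium bid is b(v) = v*(n-1)/n
Step 3: b = 37/50 * 1/2
Step 4: b = 37/100

37/100


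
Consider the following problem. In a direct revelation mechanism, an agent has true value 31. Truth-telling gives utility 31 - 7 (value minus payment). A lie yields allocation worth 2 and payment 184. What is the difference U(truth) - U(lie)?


Step 1: U(truth) = value - payment = 31 - 7 = 24
Step 2: U(lie) = allocation - payment = 2 - 184 = -182
Step 3: IC gap = 24 - (-182) = 206

206


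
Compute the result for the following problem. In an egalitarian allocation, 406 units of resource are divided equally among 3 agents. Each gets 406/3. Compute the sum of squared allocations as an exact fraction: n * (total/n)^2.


Step 1: Each agent's share = 406/3
Step 2: Square of each share = (406/3)^2 = 164836/9
Step 3: Sum of squares = 3 * 164836/9 = 164836/3

164836/3


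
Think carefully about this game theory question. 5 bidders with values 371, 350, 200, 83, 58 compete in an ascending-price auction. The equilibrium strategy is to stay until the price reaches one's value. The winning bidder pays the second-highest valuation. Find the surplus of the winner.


Step 1: Identify the highest value: 371
Step 2: Identify the second-highest value: 350
Step 3: The final price = second-highest value = 350
Step 4: Surplus = 371 - 350 = 21

21


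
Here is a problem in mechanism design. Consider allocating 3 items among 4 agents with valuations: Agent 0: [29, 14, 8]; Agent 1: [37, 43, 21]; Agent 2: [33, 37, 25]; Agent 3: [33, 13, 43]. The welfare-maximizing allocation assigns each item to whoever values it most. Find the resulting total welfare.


Step 1: For each item, find the maximum value among all agents.
Step 2: Item 0 -> Agent 1 (value 37)
Step 3: Item 1 -> Agent 1 (value 43)
Step 4: Item 2 -> Agent 3 (value 43)
Step 5: Total welfare = 37 + 43 + 43 = 123

123


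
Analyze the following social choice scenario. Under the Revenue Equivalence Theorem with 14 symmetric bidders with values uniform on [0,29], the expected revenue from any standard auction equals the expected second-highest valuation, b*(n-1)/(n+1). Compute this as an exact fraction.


Step 1: By Revenue Equivalence, expected revenue = b*(n-1)/(n+1)
Step 2: Substituting n = 14, b = 29
Step 3: Revenue = 29*(14-1)/(14+1) = 29*13/15
Step 4: Revenue = 377/15

377/15


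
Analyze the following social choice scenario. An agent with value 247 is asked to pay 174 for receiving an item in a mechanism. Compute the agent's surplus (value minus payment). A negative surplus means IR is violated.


Step 1: Surplus = value - payment = 247 - 174 = 73
Step 2: IR is satisfied (surplus >= 0)

73


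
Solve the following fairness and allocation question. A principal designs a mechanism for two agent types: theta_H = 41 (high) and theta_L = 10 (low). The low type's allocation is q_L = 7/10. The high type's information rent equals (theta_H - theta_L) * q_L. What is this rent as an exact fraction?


Step 1: theta_H - theta_L = 41 - 10 = 31
Step 2: Information rent = (theta_H - theta_L) * q_L
Step 3: = 31 * 7/10
Step 4: = 217/10

217/10


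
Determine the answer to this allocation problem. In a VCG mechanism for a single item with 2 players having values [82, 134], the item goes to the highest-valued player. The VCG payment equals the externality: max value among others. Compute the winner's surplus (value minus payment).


Step 1: The winner is the agent with the highest value: agent 1 with value 134
Step 2: Values of other agents: [82]
Step 3: VCG payment = max of others' values = 82
Step 4: Surplus = 134 - 82 = 52

52


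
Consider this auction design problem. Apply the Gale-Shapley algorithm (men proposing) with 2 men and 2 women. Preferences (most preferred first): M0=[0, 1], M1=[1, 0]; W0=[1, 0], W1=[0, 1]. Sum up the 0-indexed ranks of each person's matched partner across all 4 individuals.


Step 1: Run Gale-Shapley (men propose, women hold best offer):
  M0 proposes to W0; she accepts
  M1 proposes to W1; she accepts
Step 2: Final matching: W0-M0, W1-M1
Step 3: 0-indexed ranks (man's rank of his match, then woman's): 0 + 1 + 0 + 1
Step 4: Total rank sum = 2

2


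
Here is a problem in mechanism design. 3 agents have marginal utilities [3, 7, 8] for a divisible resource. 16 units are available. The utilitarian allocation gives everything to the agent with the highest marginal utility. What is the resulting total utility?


Step 1: The marginal utilities are [3, 7, 8]
Step 2: The highest marginal utility is 8
Step 3: All 16 units go to that agent
Step 4: Total utility = 8 * 16 = 128

128


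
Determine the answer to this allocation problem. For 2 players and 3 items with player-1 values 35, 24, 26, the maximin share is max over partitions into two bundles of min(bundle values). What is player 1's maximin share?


Step 1: Item values = 35, 24, 26
Step 2: Enumerate all 2-bundle partitions and take the smaller bundle:
  Partition 1: {35} vs {24,26} -> bundles 35, 50; min = 35
  Partition 2: {24} vs {35,26} -> bundles 24, 61; min = 24
  Partition 3: {26} vs {35,24} -> bundles 26, 59; min = 26
Step 3: MMS = max(35, 24, 26) = 35

35


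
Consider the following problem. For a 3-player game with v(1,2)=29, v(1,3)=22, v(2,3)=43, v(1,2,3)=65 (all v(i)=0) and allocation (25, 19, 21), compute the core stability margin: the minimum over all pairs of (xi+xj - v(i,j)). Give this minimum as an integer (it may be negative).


Step 1: Slack for coalition (1,2): x1+x2 - v12 = 44 - 29 = 15
Step 2: Slack for coalition (1,3): x1+x3 - v13 = 46 - 22 = 24
Step 3: Slack for coalition (2,3): x2+x3 - v23 = 40 - 43 = -3
Step 4: Minimum slack = min(15, 24, -3) = -3, attained by (2,3); coalition (2,3) can block (slack < 0), so the allocation is not in the core

-3


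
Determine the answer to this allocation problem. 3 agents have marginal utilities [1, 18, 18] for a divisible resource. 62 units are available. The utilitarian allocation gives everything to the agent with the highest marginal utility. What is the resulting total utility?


Step 1: The marginal utilities are [1, 18, 18]
Step 2: The highest marginal utility is 18
Step 3: All 62 units go to that agent
Step 4: Total utility = 18 * 62 = 1116

1116


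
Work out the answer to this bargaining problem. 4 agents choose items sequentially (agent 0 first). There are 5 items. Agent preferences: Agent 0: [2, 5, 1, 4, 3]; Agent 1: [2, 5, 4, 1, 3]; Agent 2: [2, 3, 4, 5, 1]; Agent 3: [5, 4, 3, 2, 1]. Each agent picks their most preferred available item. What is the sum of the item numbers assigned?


Step 1: Agent 0 picks item 2
Step 2: Agent 1 picks item 5
Step 3: Agent 2 picks item 3
Step 4: Agent 3 picks item 4
Step 5: Sum = 2 + 5 + 3 + 4 = 14

14


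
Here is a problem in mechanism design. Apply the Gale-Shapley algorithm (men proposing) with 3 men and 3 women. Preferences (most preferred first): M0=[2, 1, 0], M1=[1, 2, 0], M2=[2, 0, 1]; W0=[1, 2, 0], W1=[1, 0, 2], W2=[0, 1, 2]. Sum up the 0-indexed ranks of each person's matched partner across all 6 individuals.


Step 1: Run Gale-Shapley (men propose, women hold best offer):
  M0 proposes to W2; she accepts
  M1 proposes to W1; she accepts
  M2 proposes to W2; rejected
  M2 proposes to W0; she accepts
Step 2: Final matching: W0-M2, W1-M1, W2-M0
Step 3: 0-indexed ranks (man's rank of his match, then woman's): 1 + 1 + 0 + 0 + 0 + 0
Step 4: Total rank sum = 2

2


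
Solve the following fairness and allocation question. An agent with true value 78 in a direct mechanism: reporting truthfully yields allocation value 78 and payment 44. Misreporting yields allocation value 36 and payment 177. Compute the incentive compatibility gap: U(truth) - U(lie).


Step 1: U(truth) = value - payment = 78 - 44 = 34
Step 2: U(lie) = allocation - payment = 36 - 177 = -141
Step 3: IC gap = 34 - (-141) = 175

175


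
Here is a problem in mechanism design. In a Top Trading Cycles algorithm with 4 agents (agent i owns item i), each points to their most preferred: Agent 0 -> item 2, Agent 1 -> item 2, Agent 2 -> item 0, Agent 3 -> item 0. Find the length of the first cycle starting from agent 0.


Step 1: Trace the pointer graph from agent 0: 0 -> 2 -> 0
Step 2: A cycle is detected when we revisit agent 0
Step 3: The cycle is: 0 -> 2 -> 0
Step 4: Cycle length = 2

2


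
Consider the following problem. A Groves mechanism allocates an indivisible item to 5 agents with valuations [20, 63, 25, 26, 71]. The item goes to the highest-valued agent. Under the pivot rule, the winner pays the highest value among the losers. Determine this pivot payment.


Step 1: The efficient winner is agent 4 with value 71
Step 2: Other agents' values: [20, 63, 25, 26]
Step 3: Pivot payment = max(others) = 63
Step 4: The winner pays 63

63


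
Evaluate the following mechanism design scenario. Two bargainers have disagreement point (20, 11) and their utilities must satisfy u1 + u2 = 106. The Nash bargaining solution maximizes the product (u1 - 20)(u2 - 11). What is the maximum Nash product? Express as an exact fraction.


Step 1: The Nash solution splits surplus symmetrically above the disagreement point
Step 2: u1 = (total + d1 - d2)/2 = (106 + 20 - 11)/2 = 115/2
Step 3: u2 = (total - d1 + d2)/2 = (106 - 20 + 11)/2 = 97/2
Step 4: Nash product = (115/2 - 20) * (97/2 - 11)
Step 5: = 75/2 * 75/2 = 5625/4

5625/4


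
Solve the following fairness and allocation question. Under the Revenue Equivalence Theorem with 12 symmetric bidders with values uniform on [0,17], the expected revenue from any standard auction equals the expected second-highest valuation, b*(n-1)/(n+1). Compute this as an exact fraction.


Step 1: By Revenue Equivalence, expected revenue = b*(n-1)/(n+1)
Step 2: Substituting n = 12, b = 17
Step 3: Revenue = 17*(12-1)/(12+1) = 17*11/13
Step 4: Revenue = 187/13

187/13


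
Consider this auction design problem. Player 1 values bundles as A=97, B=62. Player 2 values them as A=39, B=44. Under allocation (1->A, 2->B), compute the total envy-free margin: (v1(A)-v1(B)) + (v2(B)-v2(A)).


Step 1: Player 1's margin = v1(A) - v1(B) = 97 - 62 = 35
Step 2: Player 2's margin = v2(B) - v2(A) = 44 - 39 = 5
Step 3: Total margin = 35 + 5 = 40

40


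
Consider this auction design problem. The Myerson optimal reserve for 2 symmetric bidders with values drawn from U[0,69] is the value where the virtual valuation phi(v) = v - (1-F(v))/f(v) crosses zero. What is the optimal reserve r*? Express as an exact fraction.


Step 1: For U[0,69], F(v) = v/69 and f(v) = 1/69
Step 2: phi(v) = v - (1 - v/69)/(1/69) = v - (69 - v) = 2v - 69
Step 3: Set phi(r*) = 0: 2r* - 69 = 0
Step 4: r* = 69/2 (the number of bidders n = 2 does not enter)

69/2


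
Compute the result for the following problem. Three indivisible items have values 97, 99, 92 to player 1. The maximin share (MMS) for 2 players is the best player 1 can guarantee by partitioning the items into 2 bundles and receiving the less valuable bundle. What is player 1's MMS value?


Step 1: Item values = 97, 99, 92
Step 2: Enumerate all 2-bundle partitions and take the smaller bundle:
  Partition 1: {97} vs {99,92} -> bundles 97, 191; min = 97
  Partition 2: {99} vs {97,92} -> bundles 99, 189; min = 99
  Partition 3: {92} vs {97,99} -> bundles 92, 196; min = 92
Step 3: MMS = max(97, 99, 92) = 99

99


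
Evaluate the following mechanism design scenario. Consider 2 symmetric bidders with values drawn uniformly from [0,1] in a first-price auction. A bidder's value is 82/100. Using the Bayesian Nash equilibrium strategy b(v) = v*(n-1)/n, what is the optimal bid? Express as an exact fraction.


Step 1: The symmetric BNE bidding function is b(v) = v * (n-1) / n
Step 2: Substitute v = 41/50 and n = 2
Step 3: b = 41/50 * 1/2
Step 4: b = 41/100

41/100


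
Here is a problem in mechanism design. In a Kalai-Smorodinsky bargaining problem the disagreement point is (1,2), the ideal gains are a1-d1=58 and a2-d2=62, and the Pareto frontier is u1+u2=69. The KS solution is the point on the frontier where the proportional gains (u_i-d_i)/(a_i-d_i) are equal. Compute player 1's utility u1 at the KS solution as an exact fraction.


Step 1: At the KS point, (u1-d1)/r1 = (u2-d2)/r2 = t and u1+u2 = 69
Step 2: u1 = d1 + r1*t and u2 = d2 + r2*t, so (d1 + r1*t) + (d2 + r2*t) = 69
Step 3: t = (69 - 1 - 2)/(58 + 62) = 66/120 = 11/20
Step 4: u1 = d1 + r1*t = 1 + 58 * 11/20 = 329/10
Step 5: (Check: u2 = d2 + r2*t = 361/10; u1+u2 = 329/10 + 361/10 = 69, on the frontier.)

329/10


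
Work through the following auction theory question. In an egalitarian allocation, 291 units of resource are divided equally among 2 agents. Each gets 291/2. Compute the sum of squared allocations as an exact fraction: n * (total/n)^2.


Step 1: Each agent's share = 291/2
Step 2: Square of each share = (291/2)^2 = 84681/4
Step 3: Sum of squares = 2 * 84681/4 = 84681/2

84681/2


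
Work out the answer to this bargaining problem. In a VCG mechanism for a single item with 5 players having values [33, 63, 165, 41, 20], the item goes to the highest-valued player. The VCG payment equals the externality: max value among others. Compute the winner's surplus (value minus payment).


Step 1: The winner is the agent with the highest value: agent 2 with value 165
Step 2: Values of other agents: [33, 63, 41, 20]
Step 3: VCG payment = max of others' values = 63
Step 4: Surplus = 165 - 63 = 102

102


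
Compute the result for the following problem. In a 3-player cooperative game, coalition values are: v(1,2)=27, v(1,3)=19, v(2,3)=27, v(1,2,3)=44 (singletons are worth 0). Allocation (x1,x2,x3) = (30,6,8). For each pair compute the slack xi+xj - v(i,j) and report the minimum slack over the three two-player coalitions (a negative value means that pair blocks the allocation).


Step 1: Slack for coalition (1,2): x1+x2 - v12 = 36 - 27 = 9
Step 2: Slack for coalition (1,3): x1+x3 - v13 = 38 - 19 = 19
Step 3: Slack for coalition (2,3): x2+x3 - v23 = 14 - 27 = -13
Step 4: Minimum slack = min(9, 19, -13) = -13, attained by (2,3); coalition (2,3) can block (slack < 0), so the allocation is not in the core

-13


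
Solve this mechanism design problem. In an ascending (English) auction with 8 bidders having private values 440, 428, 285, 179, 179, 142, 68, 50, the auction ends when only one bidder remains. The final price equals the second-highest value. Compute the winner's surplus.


Step 1: Identify the highest value: 440
Step 2: Identify the second-highest value: 428
Step 3: The final price = second-highest value = 428
Step 4: Surplus = 440 - 428 = 12

12


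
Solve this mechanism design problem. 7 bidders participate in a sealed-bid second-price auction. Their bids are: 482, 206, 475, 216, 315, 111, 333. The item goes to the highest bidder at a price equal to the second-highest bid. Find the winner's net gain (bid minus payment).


Step 1: Sort bids in descending order: 482, 475, 333, 315, 216, 206, 111
Step 2: The winning bid is the highest: 482
Step 3: The payment equals the second-highest bid: 475
Step 4: Surplus = winner's bid - payment = 482 - 475 = 7

7


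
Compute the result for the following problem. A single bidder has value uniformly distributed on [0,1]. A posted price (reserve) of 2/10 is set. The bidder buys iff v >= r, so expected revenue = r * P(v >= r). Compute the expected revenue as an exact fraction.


Step 1: Posted price r = 1/5, value support [0,1]
Step 2: P(v >= r) = (1 - 1/5)/1 = 4/5
Step 3: Expected revenue = r * P(v >= r) = 1/5 * 4/5
Step 4: Revenue = 4/25

4/25


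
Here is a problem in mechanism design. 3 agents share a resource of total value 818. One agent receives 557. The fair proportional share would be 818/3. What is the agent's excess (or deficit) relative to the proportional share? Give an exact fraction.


Step 1: Proportional share = 818/3
Step 2: Agent's actual allocation = 557
Step 3: Excess = 557 - 818/3 = 853/3

853/3


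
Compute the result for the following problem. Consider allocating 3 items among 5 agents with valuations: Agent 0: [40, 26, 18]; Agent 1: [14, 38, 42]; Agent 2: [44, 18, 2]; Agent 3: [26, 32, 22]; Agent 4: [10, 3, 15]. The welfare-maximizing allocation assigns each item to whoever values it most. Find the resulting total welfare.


Step 1: For each item, find the maximum value among all agents.
Step 2: Item 0 -> Agent 2 (value 44)
Step 3: Item 1 -> Agent 1 (value 38)
Step 4: Item 2 -> Agent 1 (value 42)
Step 5: Total welfare = 44 + 38 + 42 = 124

124


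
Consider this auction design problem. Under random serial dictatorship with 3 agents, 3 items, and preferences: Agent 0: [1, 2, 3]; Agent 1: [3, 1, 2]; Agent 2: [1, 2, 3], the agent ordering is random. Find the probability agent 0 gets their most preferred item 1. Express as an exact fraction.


Step 1: Agent 0 wants item 1
Step 2: There are 6 possible orderings of agents
Step 3: In 3 orderings, agent 0 gets item 1
Step 4: Probability = 3/6 = 1/2

1/2


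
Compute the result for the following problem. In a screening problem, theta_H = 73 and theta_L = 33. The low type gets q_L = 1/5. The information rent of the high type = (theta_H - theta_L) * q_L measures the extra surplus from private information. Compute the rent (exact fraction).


Step 1: theta_H - theta_L = 73 - 33 = 40
Step 2: Information rent = (theta_H - theta_L) * q_L
Step 3: = 40 * 1/5
Step 4: = 8

8


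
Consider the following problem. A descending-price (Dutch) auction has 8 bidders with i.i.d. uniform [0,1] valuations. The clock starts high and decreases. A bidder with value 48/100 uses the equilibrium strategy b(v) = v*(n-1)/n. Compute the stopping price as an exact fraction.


Step 1: Dutch auctions are strategically equivalent to first-price auctions
Step 2: The equilibrium bid is b(v) = v*(n-1)/n
Step 3: b = 12/25 * 7/8
Step 4: b = 21/50

21/50


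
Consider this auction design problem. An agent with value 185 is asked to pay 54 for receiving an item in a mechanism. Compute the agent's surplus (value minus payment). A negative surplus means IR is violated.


Step 1: Surplus = value - payment = 185 - 54 = 131
Step 2: IR is satisfied (surplus >= 0)

131


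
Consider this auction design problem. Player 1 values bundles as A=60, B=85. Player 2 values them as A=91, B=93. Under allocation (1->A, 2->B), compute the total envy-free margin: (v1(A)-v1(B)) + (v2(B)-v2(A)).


Step 1: Player 1's margin = v1(A) - v1(B) = 60 - 85 = -25
Step 2: Player 2's margin = v2(B) - v2(A) = 93 - 91 = 2
Step 3: Total margin = -25 + 2 = -23

-23


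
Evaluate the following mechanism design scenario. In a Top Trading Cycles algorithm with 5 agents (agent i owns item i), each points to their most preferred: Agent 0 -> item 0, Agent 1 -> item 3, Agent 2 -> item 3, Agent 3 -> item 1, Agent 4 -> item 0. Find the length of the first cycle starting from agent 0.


Step 1: Trace the pointer graph from agent 0: 0 -> 0
Step 2: A cycle is detected when we revisit agent 0
Step 3: The cycle is: 0 -> 0
Step 4: Cycle length = 1

1


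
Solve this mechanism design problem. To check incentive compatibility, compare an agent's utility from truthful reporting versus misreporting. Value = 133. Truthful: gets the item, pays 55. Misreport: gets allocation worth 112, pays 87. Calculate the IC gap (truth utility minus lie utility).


Step 1: U(truth) = value - payment = 133 - 55 = 78
Step 2: U(lie) = allocation - payment = 112 - 87 = 25
Step 3: IC gap = 78 - 25 = 53

53


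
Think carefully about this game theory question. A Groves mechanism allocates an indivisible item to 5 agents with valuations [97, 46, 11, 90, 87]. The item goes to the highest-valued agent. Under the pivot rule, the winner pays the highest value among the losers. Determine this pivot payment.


Step 1: The efficient winner is agent 0 with value 97
Step 2: Other agents' values: [46, 11, 90, 87]
Step 3: Pivot payment = max(others) = 90
Step 4: The winner pays 90

90


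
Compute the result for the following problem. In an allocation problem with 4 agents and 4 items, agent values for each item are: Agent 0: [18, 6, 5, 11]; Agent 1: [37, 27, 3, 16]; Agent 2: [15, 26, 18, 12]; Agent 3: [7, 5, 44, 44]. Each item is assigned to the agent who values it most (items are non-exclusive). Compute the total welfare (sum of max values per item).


Step 1: For each item, find the maximum value among all agents.
Step 2: Item 0 -> Agent 1 (value 37)
Step 3: Item 1 -> Agent 1 (value 27)
Step 4: Item 2 -> Agent 3 (value 44)
Step 5: Item 3 -> Agent 3 (value 44)
Step 6: Total welfare = 37 + 27 + 44 + 44 = 152

152


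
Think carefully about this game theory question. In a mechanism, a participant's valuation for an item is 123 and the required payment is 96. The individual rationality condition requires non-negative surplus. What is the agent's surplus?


Step 1: Surplus = value - payment = 123 - 96 = 27
Step 2: IR is satisfied (surplus >= 0)

27


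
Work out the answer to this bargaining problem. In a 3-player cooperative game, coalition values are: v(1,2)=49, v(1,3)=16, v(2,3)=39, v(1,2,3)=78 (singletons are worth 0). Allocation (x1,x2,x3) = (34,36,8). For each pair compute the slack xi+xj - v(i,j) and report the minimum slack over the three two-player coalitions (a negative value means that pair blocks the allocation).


Step 1: Slack for coalition (1,2): x1+x2 - v12 = 70 - 49 = 21
Step 2: Slack for coalition (1,3): x1+x3 - v13 = 42 - 16 = 26
Step 3: Slack for coalition (2,3): x2+x3 - v23 = 44 - 39 = 5
Step 4: Minimum slack = min(21, 26, 5) = 5, attained by (2,3); no pair can gain by deviating, so the allocation is in the core

5


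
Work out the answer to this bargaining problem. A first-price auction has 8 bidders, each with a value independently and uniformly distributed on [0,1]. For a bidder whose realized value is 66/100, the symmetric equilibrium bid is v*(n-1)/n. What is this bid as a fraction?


Step 1: The symmetric BNE bidding function is b(v) = v * (n-1) / n
Step 2: Substitute v = 33/50 and n = 8
Step 3: b = 33/50 * 7/8
Step 4: b = 231/400

231/400


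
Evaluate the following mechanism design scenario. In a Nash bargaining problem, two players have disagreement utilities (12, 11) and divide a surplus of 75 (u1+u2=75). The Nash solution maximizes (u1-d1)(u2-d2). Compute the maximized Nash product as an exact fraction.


Step 1: The Nash solution splits surplus symmetrically above the disagreement point
Step 2: u1 = (total + d1 - d2)/2 = (75 + 12 - 11)/2 = 38
Step 3: u2 = (total - d1 + d2)/2 = (75 - 12 + 11)/2 = 37
Step 4: Nash product = (38 - 12) * (37 - 11)
Step 5: = 26 * 26 = 676

676


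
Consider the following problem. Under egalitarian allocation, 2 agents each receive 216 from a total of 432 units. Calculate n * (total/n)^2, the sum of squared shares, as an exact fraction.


Step 1: Each agent's share = 432/2 = 216
Step 2: Square of each share = (216)^2 = 46656
Step 3: Sum of squares = 2 * 46656 = 93312

93312


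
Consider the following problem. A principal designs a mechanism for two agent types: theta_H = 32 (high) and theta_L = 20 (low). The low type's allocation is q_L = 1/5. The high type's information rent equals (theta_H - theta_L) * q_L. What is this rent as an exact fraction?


Step 1: theta_H - theta_L = 32 - 20 = 12
Step 2: Information rent = (theta_H - theta_L) * q_L
Step 3: = 12 * 1/5
Step 4: = 12/5

12/5


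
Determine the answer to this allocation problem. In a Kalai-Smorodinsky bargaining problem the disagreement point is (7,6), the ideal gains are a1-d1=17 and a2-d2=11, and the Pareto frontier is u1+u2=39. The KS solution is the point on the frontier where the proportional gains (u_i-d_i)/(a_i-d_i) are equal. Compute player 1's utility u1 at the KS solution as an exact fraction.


Step 1: At the KS point, (u1-d1)/r1 = (u2-d2)/r2 = t and u1+u2 = 39
Step 2: u1 = d1 + r1*t and u2 = d2 + r2*t, so (d1 + r1*t) + (d2 + r2*t) = 39
Step 3: t = (39 - 7 - 6)/(17 + 11) = 26/28 = 13/14
Step 4: u1 = d1 + r1*t = 7 + 17 * 13/14 = 319/14
Step 5: (Check: u2 = d2 + r2*t = 227/14; u1+u2 = 319/14 + 227/14 = 39, on the frontier.)

319/14


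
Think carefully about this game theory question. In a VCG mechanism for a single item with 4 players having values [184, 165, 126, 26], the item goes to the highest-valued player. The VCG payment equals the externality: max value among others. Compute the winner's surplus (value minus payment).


Step 1: The winner is the agent with the highest value: agent 0 with value 184
Step 2: Values of other agents: [165, 126, 26]
Step 3: VCG payment = max of others' values = 165
Step 4: Surplus = 184 - 165 = 19

19


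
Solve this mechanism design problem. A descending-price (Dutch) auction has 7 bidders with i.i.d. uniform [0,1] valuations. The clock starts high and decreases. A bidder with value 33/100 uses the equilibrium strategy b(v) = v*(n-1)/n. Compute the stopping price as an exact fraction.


Step 1: Dutch auctions are strategically equivalent to first-price auctions
Step 2: The equilibrium bid is b(v) = v*(n-1)/n
Step 3: b = 33/100 * 6/7
Step 4: b = 99/350

99/350


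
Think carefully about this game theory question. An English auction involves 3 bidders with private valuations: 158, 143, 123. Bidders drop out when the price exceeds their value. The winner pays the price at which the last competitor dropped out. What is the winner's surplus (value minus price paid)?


Step 1: Identify the highest value: 158
Step 2: Identify the second-highest value: 143
Step 3: The final price = second-highest value = 143
Step 4: Surplus = 158 - 143 = 15

15


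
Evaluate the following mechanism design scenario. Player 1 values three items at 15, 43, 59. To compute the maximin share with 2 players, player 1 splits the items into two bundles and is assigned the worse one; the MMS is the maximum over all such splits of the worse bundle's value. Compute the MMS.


Step 1: Item values = 15, 43, 59
Step 2: Enumerate all 2-bundle partitions and take the smaller bundle:
  Partition 1: {15} vs {43,59} -> bundles 15, 102; min = 15
  Partition 2: {43} vs {15,59} -> bundles 43, 74; min = 43
  Partition 3: {59} vs {15,43} -> bundles 59, 58; min = 58
Step 3: MMS = max(15, 43, 58) = 58

58


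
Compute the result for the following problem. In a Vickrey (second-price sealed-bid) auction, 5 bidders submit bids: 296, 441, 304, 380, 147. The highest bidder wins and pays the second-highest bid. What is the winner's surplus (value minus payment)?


Step 1: Sort bids in descending order: 441, 380, 304, 296, 147
Step 2: The winning bid is the highest: 441
Step 3: The payment equals the second-highest bid: 380
Step 4: Surplus = winner's bid - payment = 441 - 380 = 61

61


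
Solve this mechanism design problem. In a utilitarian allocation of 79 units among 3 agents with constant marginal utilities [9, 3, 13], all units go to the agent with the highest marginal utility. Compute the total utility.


Step 1: The marginal utilities are [9, 3, 13]
Step 2: The highest marginal utility is 13
Step 3: All 79 units go to that agent
Step 4: Total utility = 13 * 79 = 1027

1027


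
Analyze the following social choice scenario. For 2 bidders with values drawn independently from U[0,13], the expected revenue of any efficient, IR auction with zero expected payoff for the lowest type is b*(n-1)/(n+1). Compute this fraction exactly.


Step 1: By Revenue Equivalence, expected revenue = b*(n-1)/(n+1)
Step 2: Substituting n = 2, b = 13
Step 3: Revenue = 13*(2-1)/(2+1) = 13*1/3
Step 4: Revenue = 13/3

13/3


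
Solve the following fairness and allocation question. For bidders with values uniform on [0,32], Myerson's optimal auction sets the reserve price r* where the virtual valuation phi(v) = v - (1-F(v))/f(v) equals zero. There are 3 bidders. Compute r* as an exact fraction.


Step 1: For U[0,32], F(v) = v/32 and f(v) = 1/32
Step 2: phi(v) = v - (1 - v/32)/(1/32) = v - (32 - v) = 2v - 32
Step 3: Set phi(r*) = 0: 2r* - 32 = 0
Step 4: r* = 32/2 = 16 (the number of bidders n = 3 does not enter)

16


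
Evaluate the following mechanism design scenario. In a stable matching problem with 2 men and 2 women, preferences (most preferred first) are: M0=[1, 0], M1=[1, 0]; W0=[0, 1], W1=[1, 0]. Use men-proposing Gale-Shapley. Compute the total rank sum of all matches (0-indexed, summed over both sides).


Step 1: Run Gale-Shapley (men propose, women hold best offer):
  M0 proposes to W1; she accepts
  M1 proposes to W1; she switches from M0
  M0 proposes to W0; she accepts
Step 2: Final matching: W0-M0, W1-M1
Step 3: 0-indexed ranks (man's rank of his match, then woman's): 1 + 0 + 0 + 0
Step 4: Total rank sum = 1

1


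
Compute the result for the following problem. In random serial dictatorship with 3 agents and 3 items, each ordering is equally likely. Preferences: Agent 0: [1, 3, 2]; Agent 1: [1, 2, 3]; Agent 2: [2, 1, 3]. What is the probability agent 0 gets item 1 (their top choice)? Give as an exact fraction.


Step 1: Agent 0 wants item 1
Step 2: There are 6 possible orderings of agents
Step 3: In 3 orderings, agent 0 gets item 1
Step 4: Probability = 3/6 = 1/2

1/2


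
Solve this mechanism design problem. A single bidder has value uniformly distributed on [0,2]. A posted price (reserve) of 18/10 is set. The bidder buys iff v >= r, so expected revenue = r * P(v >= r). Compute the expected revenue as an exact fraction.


Step 1: Posted price r = 9/5, value support [0,2]
Step 2: P(v >= r) = (2 - 9/5)/2 = 1/10
Step 3: Expected revenue = r * P(v >= r) = 9/5 * 1/10
Step 4: Revenue = 9/50

9/50


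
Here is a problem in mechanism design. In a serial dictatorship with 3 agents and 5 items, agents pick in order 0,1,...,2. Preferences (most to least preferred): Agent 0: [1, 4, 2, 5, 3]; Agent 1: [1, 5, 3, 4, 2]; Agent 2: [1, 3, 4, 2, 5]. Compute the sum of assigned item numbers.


Step 1: Agent 0 picks item 1
Step 2: Agent 1 picks item 5
Step 3: Agent 2 picks item 3
Step 4: Sum = 1 + 5 + 3 = 9

9


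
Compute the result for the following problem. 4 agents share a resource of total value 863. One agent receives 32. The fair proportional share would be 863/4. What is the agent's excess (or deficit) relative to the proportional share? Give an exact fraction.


Step 1: Proportional share = 863/4
Step 2: Agent's actual allocation = 32
Step 3: Excess = 32 - 863/4 = -735/4

-735/4


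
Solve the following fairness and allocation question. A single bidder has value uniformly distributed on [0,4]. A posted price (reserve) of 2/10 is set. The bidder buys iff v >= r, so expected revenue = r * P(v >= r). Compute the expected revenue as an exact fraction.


Step 1: Posted price r = 1/5, value support [0,4]
Step 2: P(v >= r) = (4 - 1/5)/4 = 19/20
Step 3: Expected revenue = r * P(v >= r) = 1/5 * 19/20
Step 4: Revenue = 19/100

19/100


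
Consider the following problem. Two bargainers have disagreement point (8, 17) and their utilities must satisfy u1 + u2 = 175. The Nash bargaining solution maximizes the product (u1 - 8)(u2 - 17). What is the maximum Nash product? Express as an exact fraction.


Step 1: The Nash solution splits surplus symmetrically above the disagreement point
Step 2: u1 = (total + d1 - d2)/2 = (175 + 8 - 17)/2 = 83
Step 3: u2 = (total - d1 + d2)/2 = (175 - 8 + 17)/2 = 92
Step 4: Nash product = (83 - 8) * (92 - 17)
Step 5: = 75 * 75 = 5625

5625


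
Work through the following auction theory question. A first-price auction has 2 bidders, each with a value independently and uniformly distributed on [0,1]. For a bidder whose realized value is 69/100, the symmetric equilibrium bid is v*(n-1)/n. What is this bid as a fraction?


Step 1: The symmetric BNE bidding function is b(v) = v * (n-1) / n
Step 2: Substitute v = 69/100 and n = 2
Step 3: b = 69/100 * 1/2
Step 4: b = 69/200

69/200


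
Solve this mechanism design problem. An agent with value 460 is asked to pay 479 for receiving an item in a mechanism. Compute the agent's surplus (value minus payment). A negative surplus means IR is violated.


Step 1: Surplus = value - payment = 460 - 479 = -19
Step 2: IR is violated (surplus < 0)

-19


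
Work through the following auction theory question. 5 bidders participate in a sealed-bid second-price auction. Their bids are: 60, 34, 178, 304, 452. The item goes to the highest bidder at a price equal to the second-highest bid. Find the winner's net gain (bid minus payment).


Step 1: Sort bids in descending order: 452, 304, 178, 60, 34
Step 2: The winning bid is the highest: 452
Step 3: The payment equals the second-highest bid: 304
Step 4: Surplus = winner's bid - payment = 452 - 304 = 148

148


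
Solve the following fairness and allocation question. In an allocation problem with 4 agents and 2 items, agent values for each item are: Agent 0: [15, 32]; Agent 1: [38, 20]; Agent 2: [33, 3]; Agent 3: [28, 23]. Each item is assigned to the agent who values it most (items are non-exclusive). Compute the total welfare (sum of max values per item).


Step 1: For each item, find the maximum value among all agents.
Step 2: Item 0 -> Agent 1 (value 38)
Step 3: Item 1 -> Agent 0 (value 32)
Step 4: Total welfare = 38 + 32 = 70

70


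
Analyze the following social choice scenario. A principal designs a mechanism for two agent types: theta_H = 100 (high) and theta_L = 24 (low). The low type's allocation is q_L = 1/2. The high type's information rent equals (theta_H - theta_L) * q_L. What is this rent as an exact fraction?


Step 1: theta_H - theta_L = 100 - 24 = 76
Step 2: Information rent = (theta_H - theta_L) * q_L
Step 3: = 76 * 1/2
Step 4: = 38

38


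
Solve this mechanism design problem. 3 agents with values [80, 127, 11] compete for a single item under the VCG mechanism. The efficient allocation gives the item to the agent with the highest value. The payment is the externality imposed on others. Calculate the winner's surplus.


Step 1: The winner is the agent with the highest value: agent 1 with value 127
Step 2: Values of other agents: [80, 11]
Step 3: VCG payment = max of others' values = 80
Step 4: Surplus = 127 - 80 = 47

47


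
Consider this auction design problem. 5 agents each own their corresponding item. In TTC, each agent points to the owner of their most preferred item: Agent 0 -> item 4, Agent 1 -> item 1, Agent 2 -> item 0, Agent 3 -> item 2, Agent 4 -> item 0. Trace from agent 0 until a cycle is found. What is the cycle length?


Step 1: Trace the pointer graph from agent 0: 0 -> 4 -> 0
Step 2: A cycle is detected when we revisit agent 0
Step 3: The cycle is: 0 -> 4 -> 0
Step 4: Cycle length = 2

2


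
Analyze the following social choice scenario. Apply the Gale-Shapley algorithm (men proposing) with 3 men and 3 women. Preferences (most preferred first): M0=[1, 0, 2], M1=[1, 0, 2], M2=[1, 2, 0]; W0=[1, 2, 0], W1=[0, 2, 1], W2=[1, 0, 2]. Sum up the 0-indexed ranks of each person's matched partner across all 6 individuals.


Step 1: Run Gale-Shapley (men propose, women hold best offer):
  M0 proposes to W1; she accepts
  M1 proposes to W1; rejected
  M1 proposes to W0; she accepts
  M2 proposes to W1; rejected
  M2 proposes to W2; she accepts
Step 2: Final matching: W0-M1, W1-M0, W2-M2
Step 3: 0-indexed ranks (man's rank of his match, then woman's): 1 + 0 + 0 + 0 + 1 + 2
Step 4: Total rank sum = 4

4


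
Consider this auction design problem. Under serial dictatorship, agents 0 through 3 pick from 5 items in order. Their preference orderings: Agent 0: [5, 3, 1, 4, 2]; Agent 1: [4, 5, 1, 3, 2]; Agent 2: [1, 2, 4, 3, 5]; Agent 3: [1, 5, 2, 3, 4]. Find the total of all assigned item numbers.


Step 1: Agent 0 picks item 5
Step 2: Agent 1 picks item 4
Step 3: Agent 2 picks item 1
Step 4: Agent 3 picks item 2
Step 5: Sum = 5 + 4 + 1 + 2 = 12

12


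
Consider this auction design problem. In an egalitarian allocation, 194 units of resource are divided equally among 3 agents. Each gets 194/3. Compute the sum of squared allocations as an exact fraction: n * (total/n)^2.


Step 1: Each agent's share = 194/3
Step 2: Square of each share = (194/3)^2 = 37636/9
Step 3: Sum of squares = 3 * 37636/9 = 37636/3

37636/3


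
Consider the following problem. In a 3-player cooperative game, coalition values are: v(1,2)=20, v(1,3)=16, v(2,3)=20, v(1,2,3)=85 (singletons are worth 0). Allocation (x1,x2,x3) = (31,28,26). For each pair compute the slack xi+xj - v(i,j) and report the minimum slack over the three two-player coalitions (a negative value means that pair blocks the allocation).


Step 1: Slack for coalition (1,2): x1+x2 - v12 = 59 - 20 = 39
Step 2: Slack for coalition (1,3): x1+x3 - v13 = 57 - 16 = 41
Step 3: Slack for coalition (2,3): x2+x3 - v23 = 54 - 20 = 34
Step 4: Minimum slack = min(39, 41, 34) = 34, attained by (2,3); no pair can gain by deviating, so the allocation is in the core

34
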